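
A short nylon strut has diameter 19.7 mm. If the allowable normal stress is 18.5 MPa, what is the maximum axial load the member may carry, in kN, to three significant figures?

5.64 kN

A = 304.8 mm².
P_max = σ_allow · A = 18.5 · 304.8 = 5639 N = 5.639 kN.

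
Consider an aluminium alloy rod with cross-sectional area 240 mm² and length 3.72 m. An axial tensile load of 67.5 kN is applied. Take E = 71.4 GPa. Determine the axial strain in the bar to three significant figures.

σ = N/A = 281.2 MPa; ε = σ/E = 281.2/71400 = 3.939e-03.

0.00394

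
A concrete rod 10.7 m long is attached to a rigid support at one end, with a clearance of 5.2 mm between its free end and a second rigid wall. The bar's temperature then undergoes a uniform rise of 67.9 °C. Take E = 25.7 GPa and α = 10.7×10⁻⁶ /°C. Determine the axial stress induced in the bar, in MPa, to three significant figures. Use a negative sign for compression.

-6.18 MPa

Free thermal expansion αLΔT = 10.7e-6 · 10700 · 67.9 = 7.774 mm.
The walls engage after the gap closes; constrained expansion = 7.774 − 5.2 = 2.574 mm.
The walls impose strain ε = −(2.574)/10700 = -2.4055e-04; σ = Eε = 25700 · -2.4055e-04 = -6.182 MPa.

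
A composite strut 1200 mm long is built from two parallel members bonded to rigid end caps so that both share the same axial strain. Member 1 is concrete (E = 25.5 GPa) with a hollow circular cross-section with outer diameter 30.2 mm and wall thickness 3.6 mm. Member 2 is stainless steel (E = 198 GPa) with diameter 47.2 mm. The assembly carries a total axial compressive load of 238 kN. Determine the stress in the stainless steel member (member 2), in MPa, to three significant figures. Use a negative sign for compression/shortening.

-133 MPa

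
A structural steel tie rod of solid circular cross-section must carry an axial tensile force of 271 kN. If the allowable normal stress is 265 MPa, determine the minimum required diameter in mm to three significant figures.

36.1 mm

Required area A ≥ P/σ_allow = 271000/265 = 1023 mm².
For a solid circular section, d ≥ √(4A/π) = 36.08 mm.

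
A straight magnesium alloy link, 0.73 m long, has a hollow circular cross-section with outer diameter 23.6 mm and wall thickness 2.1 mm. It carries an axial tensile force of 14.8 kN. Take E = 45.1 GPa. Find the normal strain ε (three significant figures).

0.00231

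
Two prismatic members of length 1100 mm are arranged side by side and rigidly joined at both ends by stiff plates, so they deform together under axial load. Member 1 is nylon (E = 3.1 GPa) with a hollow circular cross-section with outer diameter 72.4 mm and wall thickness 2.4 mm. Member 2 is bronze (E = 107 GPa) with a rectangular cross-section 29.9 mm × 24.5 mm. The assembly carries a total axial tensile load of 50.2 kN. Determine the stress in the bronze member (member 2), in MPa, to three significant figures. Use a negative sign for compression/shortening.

67.1 MPa

A_1 = 527.8 mm².
A_2 = 732.5 mm².
Equal strain + equilibrium ⇒ each member carries load in proportion to AE: A₁E₁ = 1636000 N, A₂E₂ = 78380000 N, ΣAE = 80020000 N.
σ₂ = P·E₂/ΣAE = 50200·107000/80020000 = 67.13 MPa.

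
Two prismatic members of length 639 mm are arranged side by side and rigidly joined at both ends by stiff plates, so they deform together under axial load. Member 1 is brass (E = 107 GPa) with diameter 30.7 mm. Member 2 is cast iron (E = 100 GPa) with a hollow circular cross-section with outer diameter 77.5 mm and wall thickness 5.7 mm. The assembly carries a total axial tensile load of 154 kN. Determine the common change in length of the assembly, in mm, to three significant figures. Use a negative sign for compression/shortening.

0.474 mm

A_1 = 740.2 mm².
A_2 = 1286 mm².
Equal strain + equilibrium ⇒ each member carries load in proportion to AE: A₁E₁ = 79200000 N, A₂E₂ = 128600000 N, ΣAE = 207800000 N.
δ = PL/ΣAE = 154000·639/207800000 = 0.4736 mm.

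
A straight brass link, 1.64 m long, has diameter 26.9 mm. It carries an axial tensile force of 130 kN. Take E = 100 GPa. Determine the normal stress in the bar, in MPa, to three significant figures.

229 MPa

A = 568.3 mm².
σ = N/A = 130000/568.3 = 228.7 MPa.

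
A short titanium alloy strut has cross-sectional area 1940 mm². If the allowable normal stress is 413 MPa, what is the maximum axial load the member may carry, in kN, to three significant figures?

P_max = σ_allow · A = 413 · 1940 = 801200 N = 801.2 kN.

801 kN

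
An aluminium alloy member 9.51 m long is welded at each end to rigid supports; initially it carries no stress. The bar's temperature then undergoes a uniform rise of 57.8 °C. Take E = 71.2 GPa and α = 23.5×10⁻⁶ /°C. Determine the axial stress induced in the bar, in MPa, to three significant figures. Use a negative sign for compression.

-96.7 MPa

Free thermal expansion αLΔT = 23.5e-6 · 9510 · 57.8 = 12.92 mm.
The walls impose strain ε = −(12.92)/9510 = -1.3583e-03; σ = Eε = 71200 · -1.3583e-03 = -96.71 MPa.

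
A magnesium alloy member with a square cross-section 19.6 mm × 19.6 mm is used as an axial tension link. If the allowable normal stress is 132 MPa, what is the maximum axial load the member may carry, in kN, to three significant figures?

50.7 kN

A = 384.2 mm².
P_max = σ_allow · A = 132 · 384.2 = 50710 N = 50.71 kN.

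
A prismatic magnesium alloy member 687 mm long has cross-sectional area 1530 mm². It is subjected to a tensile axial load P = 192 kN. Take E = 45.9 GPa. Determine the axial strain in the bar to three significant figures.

0.00273

σ = N/A = 125.5 MPa; ε = σ/E = 125.5/45900 = 2.734e-03.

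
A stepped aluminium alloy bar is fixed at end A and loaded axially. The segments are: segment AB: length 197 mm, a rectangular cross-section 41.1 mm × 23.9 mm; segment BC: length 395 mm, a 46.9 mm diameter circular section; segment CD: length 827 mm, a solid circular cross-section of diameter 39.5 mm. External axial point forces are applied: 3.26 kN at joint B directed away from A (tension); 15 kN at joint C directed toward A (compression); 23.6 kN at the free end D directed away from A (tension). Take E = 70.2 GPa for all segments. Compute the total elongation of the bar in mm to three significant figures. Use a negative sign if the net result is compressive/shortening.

Internal axial forces (sectioning from the free end, tension +): N_CD = 23.6 kN, N_BC = 8.6 kN, N_AB = 11.86 kN.
A_AB = 982.3 mm².
A_BC = 1728 mm².
A_CD = 1225 mm².
δ_AB = 11860·197/(982.3·70200) = 0.03388 mm
δ_BC = 8600·395/(1728·70200) = 0.02801 mm
δ_CD = 23600·827/(1225·70200) = 0.2269 mm
δ = Σδ_i = 0.2888 mm.

0.289 mm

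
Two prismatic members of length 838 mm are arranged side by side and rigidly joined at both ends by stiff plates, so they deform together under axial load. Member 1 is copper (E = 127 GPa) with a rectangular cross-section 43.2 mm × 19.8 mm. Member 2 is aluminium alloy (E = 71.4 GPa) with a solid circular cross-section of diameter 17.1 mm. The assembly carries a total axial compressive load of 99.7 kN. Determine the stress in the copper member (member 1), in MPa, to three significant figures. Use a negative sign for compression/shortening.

-101 MPa

A_1 = 855.4 mm².
A_2 = 229.7 mm².
Equal strain + equilibrium ⇒ each member carries load in proportion to AE: A₁E₁ = 108600000 N, A₂E₂ = 16400000 N, ΣAE = 125000000 N.
σ₁ = P·E₁/ΣAE = -99700·127000/125000000 = -101.3 MPa.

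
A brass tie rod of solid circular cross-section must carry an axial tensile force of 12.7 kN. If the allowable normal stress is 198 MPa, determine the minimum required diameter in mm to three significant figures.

Required area A ≥ P/σ_allow = 12700/198 = 64.14 mm².
For a solid circular section, d ≥ √(4A/π) = 9.037 mm.

9.04 mm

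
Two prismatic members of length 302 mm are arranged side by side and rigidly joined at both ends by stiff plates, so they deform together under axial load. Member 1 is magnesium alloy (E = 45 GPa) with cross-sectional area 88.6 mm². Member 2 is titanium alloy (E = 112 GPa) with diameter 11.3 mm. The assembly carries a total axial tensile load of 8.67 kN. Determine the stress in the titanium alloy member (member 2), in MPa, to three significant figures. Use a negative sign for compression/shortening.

A_2 = 100.3 mm².
Equal strain + equilibrium ⇒ each member carries load in proportion to AE: A₁E₁ = 3987000 N, A₂E₂ = 11230000 N, ΣAE = 15220000 N.
σ₂ = P·E₂/ΣAE = 8670·112000/15220000 = 63.8 MPa.

63.8 MPa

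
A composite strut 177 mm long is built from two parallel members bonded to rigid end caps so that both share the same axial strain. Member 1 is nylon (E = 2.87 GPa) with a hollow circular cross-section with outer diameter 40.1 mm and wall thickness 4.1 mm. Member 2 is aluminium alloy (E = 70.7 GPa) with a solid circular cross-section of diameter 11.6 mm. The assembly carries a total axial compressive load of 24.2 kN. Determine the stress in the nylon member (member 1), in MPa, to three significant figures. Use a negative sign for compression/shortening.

A_1 = 463.7 mm².
A_2 = 105.7 mm².
Equal strain + equilibrium ⇒ each member carries load in proportion to AE: A₁E₁ = 1331000 N, A₂E₂ = 7472000 N, ΣAE = 8803000 N.
σ₁ = P·E₁/ΣAE = -24200·2870/8803000 = -7.89 MPa.

-7.89 MPa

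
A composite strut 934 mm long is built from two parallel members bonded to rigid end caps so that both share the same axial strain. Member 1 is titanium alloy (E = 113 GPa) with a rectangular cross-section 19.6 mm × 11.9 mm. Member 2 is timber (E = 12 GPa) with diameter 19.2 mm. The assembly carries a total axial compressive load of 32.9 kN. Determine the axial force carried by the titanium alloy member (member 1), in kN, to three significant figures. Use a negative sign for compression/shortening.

-29.1 kN

A_1 = 233.2 mm².
A_2 = 289.5 mm².
Equal strain + equilibrium ⇒ each member carries load in proportion to AE: A₁E₁ = 26360000 N, A₂E₂ = 3474000 N, ΣAE = 29830000 N.
F₁ = P·A₁E₁/ΣAE = -32900·26360000/29830000 = -29070 N.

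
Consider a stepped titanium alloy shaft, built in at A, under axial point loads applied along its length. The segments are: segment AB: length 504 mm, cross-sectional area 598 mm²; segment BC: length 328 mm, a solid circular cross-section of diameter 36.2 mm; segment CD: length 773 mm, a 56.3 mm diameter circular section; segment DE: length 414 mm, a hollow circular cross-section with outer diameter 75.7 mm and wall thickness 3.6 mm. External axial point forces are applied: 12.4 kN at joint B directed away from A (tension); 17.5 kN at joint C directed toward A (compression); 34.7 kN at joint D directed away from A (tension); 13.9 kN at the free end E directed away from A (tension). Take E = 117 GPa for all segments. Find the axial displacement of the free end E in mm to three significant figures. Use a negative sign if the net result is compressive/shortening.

Internal axial forces (sectioning from the free end, tension +): N_DE = 13.9 kN, N_CD = 48.6 kN, N_BC = 31.1 kN, N_AB = 43.5 kN.
A_BC = 1029 mm².
A_CD = 2489 mm².
A_DE = 815.4 mm².
δ_AB = 43500·504/(598·117000) = 0.3134 mm
δ_BC = 31100·328/(1029·117000) = 0.08471 mm
δ_CD = 48600·773/(2489·117000) = 0.129 mm
δ_DE = 13900·414/(815.4·117000) = 0.06032 mm
δ = Σδ_i = 0.5874 mm.

0.587 mm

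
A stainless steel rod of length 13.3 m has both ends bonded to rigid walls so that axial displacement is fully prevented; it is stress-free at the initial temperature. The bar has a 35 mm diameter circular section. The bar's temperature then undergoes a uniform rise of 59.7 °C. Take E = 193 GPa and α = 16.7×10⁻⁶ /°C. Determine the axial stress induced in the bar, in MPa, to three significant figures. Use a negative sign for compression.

-192 MPa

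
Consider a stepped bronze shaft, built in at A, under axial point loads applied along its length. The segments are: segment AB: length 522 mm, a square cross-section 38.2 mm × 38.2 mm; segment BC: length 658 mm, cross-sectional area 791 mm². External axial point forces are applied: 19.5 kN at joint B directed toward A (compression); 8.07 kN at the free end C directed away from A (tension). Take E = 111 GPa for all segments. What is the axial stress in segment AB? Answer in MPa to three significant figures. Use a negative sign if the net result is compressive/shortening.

Internal axial forces (sectioning from the free end, tension +): N_BC = 8.07 kN, N_AB = -11.43 kN.
A_AB = 1459 mm².
σ_AB = N_AB/A_AB = -11430/1459 = -7.833 MPa.

-7.83 MPa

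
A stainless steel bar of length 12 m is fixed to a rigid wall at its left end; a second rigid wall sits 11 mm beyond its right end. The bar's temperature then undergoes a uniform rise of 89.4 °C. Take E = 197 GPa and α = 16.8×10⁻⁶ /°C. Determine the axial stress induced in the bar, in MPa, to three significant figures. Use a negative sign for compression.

-115 MPa

Free thermal expansion αLΔT = 16.8e-6 · 12000 · 89.4 = 18.02 mm.
The walls engage after the gap closes; constrained expansion = 18.02 − 11 = 7.023 mm.
The walls impose strain ε = −(7.023)/12000 = -5.8525e-04; σ = Eε = 197000 · -5.8525e-04 = -115.3 MPa.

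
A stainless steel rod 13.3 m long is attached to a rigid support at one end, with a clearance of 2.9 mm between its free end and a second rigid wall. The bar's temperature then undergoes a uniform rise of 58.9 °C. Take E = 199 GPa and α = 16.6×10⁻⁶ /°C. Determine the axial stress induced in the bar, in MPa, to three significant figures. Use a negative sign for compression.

Free thermal expansion αLΔT = 16.6e-6 · 13300 · 58.9 = 13 mm.
The walls engage after the gap closes; constrained expansion = 13 − 2.9 = 10.1 mm.
The walls impose strain ε = −(10.1)/13300 = -7.5969e-04; σ = Eε = 199000 · -7.5969e-04 = -151.2 MPa.

-151 MPa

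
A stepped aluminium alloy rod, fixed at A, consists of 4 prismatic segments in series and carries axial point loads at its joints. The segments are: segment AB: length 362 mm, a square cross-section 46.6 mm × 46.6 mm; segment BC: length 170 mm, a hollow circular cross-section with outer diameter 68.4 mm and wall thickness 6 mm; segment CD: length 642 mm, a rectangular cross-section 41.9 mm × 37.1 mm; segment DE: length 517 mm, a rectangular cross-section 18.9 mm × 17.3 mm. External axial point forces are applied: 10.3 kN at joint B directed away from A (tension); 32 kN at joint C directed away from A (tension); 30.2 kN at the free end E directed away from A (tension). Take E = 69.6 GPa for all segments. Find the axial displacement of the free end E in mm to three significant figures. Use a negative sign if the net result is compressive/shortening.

1.17 mm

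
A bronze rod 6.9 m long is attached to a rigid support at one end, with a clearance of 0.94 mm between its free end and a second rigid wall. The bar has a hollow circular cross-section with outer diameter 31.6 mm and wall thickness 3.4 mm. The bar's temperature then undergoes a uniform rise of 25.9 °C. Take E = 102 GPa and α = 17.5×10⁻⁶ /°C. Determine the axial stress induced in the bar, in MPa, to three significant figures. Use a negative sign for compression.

-32.3 MPa

Free thermal expansion αLΔT = 17.5e-6 · 6900 · 25.9 = 3.127 mm.
The walls engage after the gap closes; constrained expansion = 3.127 − 0.94 = 2.187 mm.
The walls impose strain ε = −(2.187)/6900 = -3.1702e-04; σ = Eε = 102000 · -3.1702e-04 = -32.34 MPa.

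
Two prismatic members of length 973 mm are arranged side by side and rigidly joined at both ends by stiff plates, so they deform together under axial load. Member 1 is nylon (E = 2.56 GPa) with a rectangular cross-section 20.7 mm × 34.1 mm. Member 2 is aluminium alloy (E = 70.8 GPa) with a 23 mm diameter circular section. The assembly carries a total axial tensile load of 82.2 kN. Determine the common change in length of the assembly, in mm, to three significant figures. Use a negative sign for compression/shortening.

A_1 = 705.9 mm².
A_2 = 415.5 mm².
Equal strain + equilibrium ⇒ each member carries load in proportion to AE: A₁E₁ = 1807000 N, A₂E₂ = 29420000 N, ΣAE = 31220000 N.
δ = PL/ΣAE = 82200·973/31220000 = 2.562 mm.

2.56 mm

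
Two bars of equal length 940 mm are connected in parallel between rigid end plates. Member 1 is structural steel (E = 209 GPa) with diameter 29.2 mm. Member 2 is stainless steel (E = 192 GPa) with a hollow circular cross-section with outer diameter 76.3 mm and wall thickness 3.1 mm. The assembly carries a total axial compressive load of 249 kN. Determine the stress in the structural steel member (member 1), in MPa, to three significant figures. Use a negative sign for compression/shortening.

-188 MPa

A_1 = 669.7 mm².
A_2 = 712.9 mm².
Equal strain + equilibrium ⇒ each member carries load in proportion to AE: A₁E₁ = 140000000 N, A₂E₂ = 136900000 N, ΣAE = 276800000 N.
σ₁ = P·E₁/ΣAE = -249000·209000/276800000 = -188 MPa.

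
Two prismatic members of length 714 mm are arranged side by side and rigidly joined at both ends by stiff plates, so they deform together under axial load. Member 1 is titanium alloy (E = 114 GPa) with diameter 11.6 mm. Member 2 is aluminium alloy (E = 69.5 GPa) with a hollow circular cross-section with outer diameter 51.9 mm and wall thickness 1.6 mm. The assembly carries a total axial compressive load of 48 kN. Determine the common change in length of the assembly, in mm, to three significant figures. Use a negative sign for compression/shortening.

A_1 = 105.7 mm².
A_2 = 252.8 mm².
Equal strain + equilibrium ⇒ each member carries load in proportion to AE: A₁E₁ = 12050000 N, A₂E₂ = 17570000 N, ΣAE = 29620000 N.
δ = PL/ΣAE = -48000·714/29620000 = -1.157 mm.

-1.16 mm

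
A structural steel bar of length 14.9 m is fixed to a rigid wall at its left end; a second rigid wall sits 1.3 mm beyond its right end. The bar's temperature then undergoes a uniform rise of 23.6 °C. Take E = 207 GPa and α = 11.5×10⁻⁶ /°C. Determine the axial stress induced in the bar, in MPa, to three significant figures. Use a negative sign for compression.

-38.1 MPa

Free thermal expansion αLΔT = 11.5e-6 · 14900 · 23.6 = 4.044 mm.
The walls engage after the gap closes; constrained expansion = 4.044 − 1.3 = 2.744 mm.
The walls impose strain ε = −(2.744)/14900 = -1.8415e-04; σ = Eε = 207000 · -1.8415e-04 = -38.12 MPa.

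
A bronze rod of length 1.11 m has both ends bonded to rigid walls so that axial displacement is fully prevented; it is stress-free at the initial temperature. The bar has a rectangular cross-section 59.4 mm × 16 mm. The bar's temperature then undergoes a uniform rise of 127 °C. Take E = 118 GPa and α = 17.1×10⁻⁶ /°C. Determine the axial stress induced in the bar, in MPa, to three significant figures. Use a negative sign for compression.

Free thermal expansion αLΔT = 17.1e-6 · 1110 · 127 = 2.411 mm.
The walls impose strain ε = −(2.411)/1110 = -2.1717e-03; σ = Eε = 118000 · -2.1717e-03 = -256.3 MPa.

-256 MPa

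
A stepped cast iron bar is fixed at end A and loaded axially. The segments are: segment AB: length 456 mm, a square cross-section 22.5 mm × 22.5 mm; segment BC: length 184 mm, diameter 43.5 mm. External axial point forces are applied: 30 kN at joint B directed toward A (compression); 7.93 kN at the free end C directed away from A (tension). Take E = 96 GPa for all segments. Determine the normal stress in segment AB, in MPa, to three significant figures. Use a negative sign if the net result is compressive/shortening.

-43.6 MPa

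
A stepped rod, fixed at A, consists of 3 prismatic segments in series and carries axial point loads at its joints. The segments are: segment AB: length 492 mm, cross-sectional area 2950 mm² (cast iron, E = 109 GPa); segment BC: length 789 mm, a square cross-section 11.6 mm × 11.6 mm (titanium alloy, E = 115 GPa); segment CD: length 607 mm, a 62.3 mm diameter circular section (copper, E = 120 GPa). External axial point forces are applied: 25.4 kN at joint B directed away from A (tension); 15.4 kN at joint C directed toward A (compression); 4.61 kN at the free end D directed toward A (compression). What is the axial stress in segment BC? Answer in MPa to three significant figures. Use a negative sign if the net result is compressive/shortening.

Internal axial forces (sectioning from the free end, tension +): N_CD = -4.61 kN, N_BC = -20.01 kN, N_AB = 5.39 kN.
A_BC = 134.6 mm².
σ_BC = N_BC/A_BC = -20010/134.6 = -148.7 MPa.

-149 MPa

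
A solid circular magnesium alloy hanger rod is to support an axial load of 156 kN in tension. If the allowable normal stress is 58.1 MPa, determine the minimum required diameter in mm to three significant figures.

58.5 mm

Required area A ≥ P/σ_allow = 156000/58.1 = 2685 mm².
For a solid circular section, d ≥ √(4A/π) = 58.47 mm.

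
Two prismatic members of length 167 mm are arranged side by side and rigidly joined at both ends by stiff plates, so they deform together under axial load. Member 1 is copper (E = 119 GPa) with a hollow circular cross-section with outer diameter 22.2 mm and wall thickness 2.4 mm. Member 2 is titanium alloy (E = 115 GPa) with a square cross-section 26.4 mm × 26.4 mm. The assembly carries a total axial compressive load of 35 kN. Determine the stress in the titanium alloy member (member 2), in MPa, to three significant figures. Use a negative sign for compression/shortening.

-41.1 MPa

A_1 = 149.3 mm².
A_2 = 697 mm².
Equal strain + equilibrium ⇒ each member carries load in proportion to AE: A₁E₁ = 17770000 N, A₂E₂ = 80150000 N, ΣAE = 97920000 N.
σ₂ = P·E₂/ΣAE = -35000·115000/97920000 = -41.11 MPa.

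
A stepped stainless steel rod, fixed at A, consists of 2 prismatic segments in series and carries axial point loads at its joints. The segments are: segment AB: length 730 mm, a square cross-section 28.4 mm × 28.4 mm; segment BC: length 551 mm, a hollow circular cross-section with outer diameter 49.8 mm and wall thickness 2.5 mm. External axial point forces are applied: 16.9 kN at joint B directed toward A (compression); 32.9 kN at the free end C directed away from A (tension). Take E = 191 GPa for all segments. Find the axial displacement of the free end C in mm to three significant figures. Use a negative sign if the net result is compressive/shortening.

0.331 mm

Internal axial forces (sectioning from the free end, tension +): N_BC = 32.9 kN, N_AB = 16 kN.
A_AB = 806.6 mm².
A_BC = 371.5 mm².
δ_AB = 16000·730/(806.6·191000) = 0.07582 mm
δ_BC = 32900·551/(371.5·191000) = 0.2555 mm
δ = Σδ_i = 0.3313 mm.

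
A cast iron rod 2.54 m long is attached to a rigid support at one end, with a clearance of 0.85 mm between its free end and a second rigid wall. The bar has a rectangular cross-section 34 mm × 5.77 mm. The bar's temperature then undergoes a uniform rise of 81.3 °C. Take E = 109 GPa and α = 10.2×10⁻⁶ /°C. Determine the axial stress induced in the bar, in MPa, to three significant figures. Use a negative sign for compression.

Free thermal expansion αLΔT = 10.2e-6 · 2540 · 81.3 = 2.106 mm.
The walls engage after the gap closes; constrained expansion = 2.106 − 0.85 = 1.256 mm.
The walls impose strain ε = −(1.256)/2540 = -4.9461e-04; σ = Eε = 109000 · -4.9461e-04 = -53.91 MPa.

-53.9 MPa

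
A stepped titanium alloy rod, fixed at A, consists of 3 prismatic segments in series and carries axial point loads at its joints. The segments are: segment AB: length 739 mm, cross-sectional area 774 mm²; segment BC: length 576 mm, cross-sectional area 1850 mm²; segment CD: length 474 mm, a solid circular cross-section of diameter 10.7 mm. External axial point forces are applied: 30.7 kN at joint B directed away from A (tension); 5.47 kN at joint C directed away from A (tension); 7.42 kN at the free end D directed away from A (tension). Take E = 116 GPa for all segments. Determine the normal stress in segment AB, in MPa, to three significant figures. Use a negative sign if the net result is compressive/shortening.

Internal axial forces (sectioning from the free end, tension +): N_CD = 7.42 kN, N_BC = 12.89 kN, N_AB = 43.59 kN.
σ_AB = N_AB/A_AB = 43590/774 = 56.32 MPa.

56.3 MPa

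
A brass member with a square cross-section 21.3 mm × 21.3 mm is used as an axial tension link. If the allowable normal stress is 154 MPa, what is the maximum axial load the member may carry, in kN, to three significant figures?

69.9 kN

A = 453.7 mm².
P_max = σ_allow · A = 154 · 453.7 = 69870 N = 69.87 kN.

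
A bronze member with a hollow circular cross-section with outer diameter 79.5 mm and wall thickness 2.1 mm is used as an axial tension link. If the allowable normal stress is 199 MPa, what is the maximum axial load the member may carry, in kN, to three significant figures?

102 kN

A = 510.6 mm².
P_max = σ_allow · A = 199 · 510.6 = 101600 N = 101.6 kN.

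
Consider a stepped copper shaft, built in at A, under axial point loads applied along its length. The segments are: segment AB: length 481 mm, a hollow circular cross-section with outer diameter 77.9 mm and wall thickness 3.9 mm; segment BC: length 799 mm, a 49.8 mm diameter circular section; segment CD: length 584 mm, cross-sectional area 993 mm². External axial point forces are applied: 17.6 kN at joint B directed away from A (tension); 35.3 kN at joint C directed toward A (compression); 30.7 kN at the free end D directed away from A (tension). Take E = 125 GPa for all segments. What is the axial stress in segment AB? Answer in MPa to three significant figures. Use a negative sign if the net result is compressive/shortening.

Internal axial forces (sectioning from the free end, tension +): N_CD = 30.7 kN, N_BC = -4.6 kN, N_AB = 13 kN.
A_AB = 906.7 mm².
σ_AB = N_AB/A_AB = 13000/906.7 = 14.34 MPa.

14.3 MPa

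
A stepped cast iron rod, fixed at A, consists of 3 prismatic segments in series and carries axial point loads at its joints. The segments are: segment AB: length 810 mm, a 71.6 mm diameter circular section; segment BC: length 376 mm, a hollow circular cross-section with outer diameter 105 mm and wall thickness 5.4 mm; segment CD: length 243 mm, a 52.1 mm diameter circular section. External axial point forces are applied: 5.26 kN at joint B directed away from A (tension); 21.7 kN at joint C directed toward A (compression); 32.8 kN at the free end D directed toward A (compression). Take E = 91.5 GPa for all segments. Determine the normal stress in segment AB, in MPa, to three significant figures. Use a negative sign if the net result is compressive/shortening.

-12.2 MPa

Internal axial forces (sectioning from the free end, tension +): N_CD = -32.8 kN, N_BC = -54.5 kN, N_AB = -49.24 kN.
A_AB = 4026 mm².
σ_AB = N_AB/A_AB = -49240/4026 = -12.23 MPa.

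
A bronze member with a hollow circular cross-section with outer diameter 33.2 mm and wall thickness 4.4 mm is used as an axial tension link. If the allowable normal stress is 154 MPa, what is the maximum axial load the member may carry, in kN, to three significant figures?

61.3 kN

A = 398.1 mm².
P_max = σ_allow · A = 154 · 398.1 = 61310 N = 61.31 kN.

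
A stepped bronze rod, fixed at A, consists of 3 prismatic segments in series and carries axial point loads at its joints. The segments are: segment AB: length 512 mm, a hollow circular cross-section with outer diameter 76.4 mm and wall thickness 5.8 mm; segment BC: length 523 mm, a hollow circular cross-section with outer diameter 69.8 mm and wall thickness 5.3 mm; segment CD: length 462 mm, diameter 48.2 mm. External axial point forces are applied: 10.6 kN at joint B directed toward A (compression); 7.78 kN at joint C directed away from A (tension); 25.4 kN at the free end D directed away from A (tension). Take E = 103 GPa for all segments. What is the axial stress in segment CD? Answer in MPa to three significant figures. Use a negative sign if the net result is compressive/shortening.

Internal axial forces (sectioning from the free end, tension +): N_CD = 25.4 kN, N_BC = 33.18 kN, N_AB = 22.58 kN.
A_CD = 1825 mm².
σ_CD = N_CD/A_CD = 25400/1825 = 13.92 MPa.

13.9 MPa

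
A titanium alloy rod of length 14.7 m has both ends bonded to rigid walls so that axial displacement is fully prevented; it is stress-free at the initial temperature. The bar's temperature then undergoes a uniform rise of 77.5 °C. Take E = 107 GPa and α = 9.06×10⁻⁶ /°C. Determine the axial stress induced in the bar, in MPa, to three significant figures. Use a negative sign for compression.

-75.1 MPa

Free thermal expansion αLΔT = 9.06e-6 · 14700 · 77.5 = 10.32 mm.
The walls impose strain ε = −(10.32)/14700 = -7.0215e-04; σ = Eε = 107000 · -7.0215e-04 = -75.13 MPa.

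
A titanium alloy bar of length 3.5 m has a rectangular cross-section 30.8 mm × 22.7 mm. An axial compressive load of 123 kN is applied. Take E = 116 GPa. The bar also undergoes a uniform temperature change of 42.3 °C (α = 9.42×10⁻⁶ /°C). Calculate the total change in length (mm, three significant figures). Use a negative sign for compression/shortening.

A = 699.2 mm².
δ_mech = NL/(AE) = -123000·3500/(699.2·116000) = -5.308 mm.
δ_thermal = αLΔT = 9.42e-6·3500·42.3 = 1.395 mm.
δ = δ_mech + δ_thermal = -3.913 mm.

-3.91 mm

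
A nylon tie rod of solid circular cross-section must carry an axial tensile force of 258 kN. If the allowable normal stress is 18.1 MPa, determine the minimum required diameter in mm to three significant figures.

Required area A ≥ P/σ_allow = 258000/18.1 = 14250 mm².
For a solid circular section, d ≥ √(4A/π) = 134.7 mm.

135 mm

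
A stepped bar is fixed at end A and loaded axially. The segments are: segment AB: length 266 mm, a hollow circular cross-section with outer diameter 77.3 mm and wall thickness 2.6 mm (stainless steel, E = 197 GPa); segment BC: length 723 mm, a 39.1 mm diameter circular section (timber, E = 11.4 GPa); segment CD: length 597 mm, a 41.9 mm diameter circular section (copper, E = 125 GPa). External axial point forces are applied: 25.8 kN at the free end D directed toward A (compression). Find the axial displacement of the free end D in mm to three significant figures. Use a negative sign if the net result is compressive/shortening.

-1.51 mm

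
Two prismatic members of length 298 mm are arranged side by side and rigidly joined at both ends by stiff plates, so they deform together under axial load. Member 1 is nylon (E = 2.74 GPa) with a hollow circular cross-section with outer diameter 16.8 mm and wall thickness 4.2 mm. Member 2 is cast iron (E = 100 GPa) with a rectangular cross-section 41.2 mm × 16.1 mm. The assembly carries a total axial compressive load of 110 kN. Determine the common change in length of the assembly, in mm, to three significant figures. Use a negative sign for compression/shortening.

A_1 = 166.3 mm².
A_2 = 663.3 mm².
Equal strain + equilibrium ⇒ each member carries load in proportion to AE: A₁E₁ = 455500 N, A₂E₂ = 66330000 N, ΣAE = 66790000 N.
δ = PL/ΣAE = -110000·298/66790000 = -0.4908 mm.

-0.491 mm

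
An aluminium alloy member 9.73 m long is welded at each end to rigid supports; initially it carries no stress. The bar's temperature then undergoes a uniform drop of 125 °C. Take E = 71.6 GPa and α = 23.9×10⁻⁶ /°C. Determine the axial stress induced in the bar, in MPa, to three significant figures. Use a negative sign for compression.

Free thermal expansion αLΔT = 23.9e-6 · 9730 · -125 = -29.07 mm.
The walls impose strain ε = −(-29.07)/9730 = 2.9875e-03; σ = Eε = 71600 · 2.9875e-03 = 213.9 MPa.

214 MPa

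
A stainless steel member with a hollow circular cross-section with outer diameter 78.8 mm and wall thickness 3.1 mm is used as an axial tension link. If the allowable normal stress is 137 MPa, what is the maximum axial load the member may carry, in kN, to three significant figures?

101 kN

A = 737.2 mm².
P_max = σ_allow · A = 137 · 737.2 = 101000 N = 101 kN.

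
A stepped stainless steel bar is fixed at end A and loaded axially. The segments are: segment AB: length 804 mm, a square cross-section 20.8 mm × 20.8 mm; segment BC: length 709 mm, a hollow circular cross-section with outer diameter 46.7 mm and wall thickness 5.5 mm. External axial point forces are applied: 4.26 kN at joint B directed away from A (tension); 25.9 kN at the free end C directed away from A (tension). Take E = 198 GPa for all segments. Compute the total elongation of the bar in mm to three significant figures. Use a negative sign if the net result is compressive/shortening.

0.413 mm

Internal axial forces (sectioning from the free end, tension +): N_BC = 25.9 kN, N_AB = 30.16 kN.
A_AB = 432.6 mm².
A_BC = 711.9 mm².
δ_AB = 30160·804/(432.6·198000) = 0.2831 mm
δ_BC = 25900·709/(711.9·198000) = 0.1303 mm
δ = Σδ_i = 0.4133 mm.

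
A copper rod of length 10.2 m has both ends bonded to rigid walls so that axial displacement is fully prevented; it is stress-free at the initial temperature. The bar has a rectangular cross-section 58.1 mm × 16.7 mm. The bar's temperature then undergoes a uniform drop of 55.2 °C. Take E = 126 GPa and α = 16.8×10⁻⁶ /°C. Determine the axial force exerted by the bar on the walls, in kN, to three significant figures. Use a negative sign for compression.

113 kN

Free thermal expansion αLΔT = 16.8e-6 · 10200 · -55.2 = -9.459 mm.
The walls impose strain ε = −(-9.459)/10200 = 9.2736e-04; σ = Eε = 126000 · 9.2736e-04 = 116.8 MPa.
Wall reaction R = σ·A = 116.8·970.3 = 113400 N = 113.4 kN.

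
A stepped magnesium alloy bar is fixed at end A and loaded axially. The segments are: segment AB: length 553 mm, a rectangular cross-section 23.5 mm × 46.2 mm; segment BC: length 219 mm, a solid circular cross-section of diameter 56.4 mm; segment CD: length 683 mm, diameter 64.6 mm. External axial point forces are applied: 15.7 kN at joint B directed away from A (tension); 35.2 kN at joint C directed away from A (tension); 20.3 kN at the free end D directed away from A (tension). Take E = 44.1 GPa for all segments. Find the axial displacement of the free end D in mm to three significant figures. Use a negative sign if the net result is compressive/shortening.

1.03 mm

Internal axial forces (sectioning from the free end, tension +): N_CD = 20.3 kN, N_BC = 55.5 kN, N_AB = 71.2 kN.
A_AB = 1086 mm².
A_BC = 2498 mm².
A_CD = 3278 mm².
δ_AB = 71200·553/(1086·44100) = 0.8224 mm
δ_BC = 55500·219/(2498·44100) = 0.1103 mm
δ_CD = 20300·683/(3278·44100) = 0.09592 mm
δ = Σδ_i = 1.029 mm.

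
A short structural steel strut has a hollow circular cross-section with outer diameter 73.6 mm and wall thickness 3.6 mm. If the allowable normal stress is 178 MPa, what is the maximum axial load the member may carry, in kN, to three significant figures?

141 kN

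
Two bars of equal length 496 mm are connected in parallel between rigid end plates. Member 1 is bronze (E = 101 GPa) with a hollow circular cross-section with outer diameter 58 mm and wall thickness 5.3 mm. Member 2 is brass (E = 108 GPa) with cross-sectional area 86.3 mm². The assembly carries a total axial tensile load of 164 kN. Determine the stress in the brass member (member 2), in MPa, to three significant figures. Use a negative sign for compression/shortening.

181 MPa

A_1 = 877.5 mm².
Equal strain + equilibrium ⇒ each member carries load in proportion to AE: A₁E₁ = 88630000 N, A₂E₂ = 9320000 N, ΣAE = 97950000 N.
σ₂ = P·E₂/ΣAE = 164000·108000/97950000 = 180.8 MPa.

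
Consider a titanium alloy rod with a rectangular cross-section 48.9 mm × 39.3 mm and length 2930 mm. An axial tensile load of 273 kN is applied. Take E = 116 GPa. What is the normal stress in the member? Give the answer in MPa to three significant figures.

A = 1922 mm².
σ = N/A = 273000/1922 = 142.1 MPa.

142 MPa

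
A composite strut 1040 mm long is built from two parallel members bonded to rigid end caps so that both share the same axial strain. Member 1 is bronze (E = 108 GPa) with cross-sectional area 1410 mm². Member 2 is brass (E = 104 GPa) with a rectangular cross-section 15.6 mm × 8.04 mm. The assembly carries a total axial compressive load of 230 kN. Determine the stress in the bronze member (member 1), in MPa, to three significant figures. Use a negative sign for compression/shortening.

A_2 = 125.4 mm².
Equal strain + equilibrium ⇒ each member carries load in proportion to AE: A₁E₁ = 152300000 N, A₂E₂ = 13040000 N, ΣAE = 165300000 N.
σ₁ = P·E₁/ΣAE = -230000·108000/165300000 = -150.3 MPa.

-150 MPa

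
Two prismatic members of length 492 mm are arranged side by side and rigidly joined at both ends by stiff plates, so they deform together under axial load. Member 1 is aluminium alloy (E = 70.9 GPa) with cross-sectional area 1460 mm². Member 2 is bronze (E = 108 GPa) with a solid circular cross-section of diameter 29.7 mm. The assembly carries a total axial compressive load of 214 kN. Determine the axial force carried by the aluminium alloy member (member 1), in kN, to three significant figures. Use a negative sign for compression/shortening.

-124 kN

A_2 = 692.8 mm².
Equal strain + equilibrium ⇒ each member carries load in proportion to AE: A₁E₁ = 103500000 N, A₂E₂ = 74820000 N, ΣAE = 178300000 N.
F₁ = P·A₁E₁/ΣAE = -214000·103500000/178300000 = -124200 N.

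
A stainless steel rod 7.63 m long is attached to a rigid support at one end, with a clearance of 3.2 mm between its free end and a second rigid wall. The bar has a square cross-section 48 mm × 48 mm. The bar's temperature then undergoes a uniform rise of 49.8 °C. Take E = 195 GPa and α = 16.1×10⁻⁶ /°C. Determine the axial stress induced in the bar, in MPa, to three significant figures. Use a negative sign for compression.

-74.6 MPa

Free thermal expansion αLΔT = 16.1e-6 · 7630 · 49.8 = 6.118 mm.
The walls engage after the gap closes; constrained expansion = 6.118 − 3.2 = 2.918 mm.
The walls impose strain ε = −(2.918)/7630 = -3.8238e-04; σ = Eε = 195000 · -3.8238e-04 = -74.56 MPa.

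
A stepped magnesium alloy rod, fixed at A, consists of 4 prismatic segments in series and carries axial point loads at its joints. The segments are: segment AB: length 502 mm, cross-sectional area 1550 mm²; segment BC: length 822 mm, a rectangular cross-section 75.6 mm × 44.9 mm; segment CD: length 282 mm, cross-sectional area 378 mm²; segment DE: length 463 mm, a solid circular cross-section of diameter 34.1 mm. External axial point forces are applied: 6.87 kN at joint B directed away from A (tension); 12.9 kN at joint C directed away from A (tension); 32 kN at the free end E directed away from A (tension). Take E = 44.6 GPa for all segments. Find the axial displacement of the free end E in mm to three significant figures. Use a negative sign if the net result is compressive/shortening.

1.52 mm

Internal axial forces (sectioning from the free end, tension +): N_DE = 32 kN, N_CD = 32 kN, N_BC = 44.9 kN, N_AB = 51.77 kN.
A_BC = 3394 mm².
A_DE = 913.3 mm².
δ_AB = 51770·502/(1550·44600) = 0.3759 mm
δ_BC = 44900·822/(3394·44600) = 0.2438 mm
δ_CD = 32000·282/(378·44600) = 0.5353 mm
δ_DE = 32000·463/(913.3·44600) = 0.3637 mm
δ = Σδ_i = 1.519 mm.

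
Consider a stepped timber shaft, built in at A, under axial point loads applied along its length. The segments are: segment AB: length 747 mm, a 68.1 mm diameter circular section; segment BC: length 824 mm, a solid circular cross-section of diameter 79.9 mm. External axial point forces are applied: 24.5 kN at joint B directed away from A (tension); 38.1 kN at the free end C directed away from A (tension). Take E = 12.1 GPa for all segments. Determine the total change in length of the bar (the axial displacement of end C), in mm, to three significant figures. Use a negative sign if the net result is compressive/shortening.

1.58 mm

Internal axial forces (sectioning from the free end, tension +): N_BC = 38.1 kN, N_AB = 62.6 kN.
A_AB = 3642 mm².
A_BC = 5014 mm².
δ_AB = 62600·747/(3642·12100) = 1.061 mm
δ_BC = 38100·824/(5014·12100) = 0.5175 mm
δ = Σδ_i = 1.578 mm.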